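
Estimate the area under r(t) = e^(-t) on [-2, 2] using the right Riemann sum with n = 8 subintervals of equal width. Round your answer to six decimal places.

Δt = (2 − (-2))/8 = 0.5.
Right endpoints: -1.5, -1, -0.5, 0, 0.5, 1, 1.5, 2.
r(-1.5) ≈ 4.481689, r(-1) ≈ 2.718282, r(-0.5) ≈ 1.648721, r(0) ≈ 1.000000, r(0.5) ≈ 0.606531, r(1) ≈ 0.367879, r(1.5) ≈ 0.223130, r(2) ≈ 0.135335.
Sum = Δt · [r(-1.5) + r(-1) + r(-0.5) + ...].
Sum ≈ 5.590784.

5.590784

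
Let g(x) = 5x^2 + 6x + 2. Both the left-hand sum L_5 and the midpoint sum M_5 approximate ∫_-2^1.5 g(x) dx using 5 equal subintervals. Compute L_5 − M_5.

-2.14375

L_5 = 17.85.
M_5 = 19.99375.
L_5 − M_5 = -2.14375.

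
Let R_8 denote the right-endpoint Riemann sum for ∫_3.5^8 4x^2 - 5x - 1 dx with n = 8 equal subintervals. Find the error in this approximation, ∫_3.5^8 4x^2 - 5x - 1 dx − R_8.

-52.83984375

Exact integral: ∫_3.5^8 f(x) dx = 491.625.
R_8 = 544.46484375.
Error = 491.625 − 544.46484375 = -52.83984375.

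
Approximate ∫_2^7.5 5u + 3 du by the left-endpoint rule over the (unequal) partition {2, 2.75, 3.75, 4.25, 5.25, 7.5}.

127.4375

Subinterval widths: 0.75, 1, 0.5, 1, 2.25.
Left endpoints: 2, 2.75, 3.75, 4.25, 5.25.
f(2) = 13, f(2.75) = 16.75, f(3.75) = 21.75, f(4.25) = 24.25, f(5.25) = 29.25.
Sum = Σ Δu_i · f(u_i).
Sum = 127.4375.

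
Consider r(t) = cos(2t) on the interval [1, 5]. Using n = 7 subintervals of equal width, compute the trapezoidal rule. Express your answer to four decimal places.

-0.6458

Δt = (5 − 1)/7 = 4/7.
r(1) ≈ -0.4161, r(11/7) ≈ -1.0000, r(15/7) ≈ -0.4138, r(19/7) ≈ 0.6565, r(23/7) ≈ 0.9587, r(27/7) ≈ 0.1392, r(31/7) ≈ -0.8432, r(5) ≈ -0.8391.
T_7 = (Δt/2)·[r(t_0) + 2r(t_1) + ... + 2r(t_{6}) + r(t_7)].
Sum ≈ -0.6458.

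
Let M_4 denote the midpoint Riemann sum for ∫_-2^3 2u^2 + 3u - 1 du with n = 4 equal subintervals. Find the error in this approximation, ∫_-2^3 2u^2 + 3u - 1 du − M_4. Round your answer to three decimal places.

1.302

Exact integral: ∫_-2^3 f(u) du ≈ 25.83333.
M_4 = 24.53125.
Error ≈ 25.83333 − 24.53125 ≈ 1.302.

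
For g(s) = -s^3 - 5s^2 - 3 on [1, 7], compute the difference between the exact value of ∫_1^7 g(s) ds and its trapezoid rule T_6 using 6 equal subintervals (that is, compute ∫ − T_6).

17

Exact integral: ∫_1^7 g(s) ds = -1188.
T_6 = -1205.
Error = -1188 − (-1205) = 17.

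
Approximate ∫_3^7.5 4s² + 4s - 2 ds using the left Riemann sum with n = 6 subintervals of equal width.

Δs = (7.5 − 3)/6 = 0.75.
Left endpoints: 3, 3.75, 4.5, 5.25, 6, 6.75.
f(3) = 46, f(3.75) = 69.25, f(4.5) = 97, f(5.25) = 129.25, f(6) = 166, f(6.75) = 207.25.
Sum = Δs · [f(3) + f(3.75) + f(4.5) + ...].
Sum = 536.0625.

536.0625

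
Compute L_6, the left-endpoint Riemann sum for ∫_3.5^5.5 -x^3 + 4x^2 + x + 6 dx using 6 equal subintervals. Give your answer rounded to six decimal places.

Δx = (5.5 − 3.5)/6 = 1/3.
Left endpoints: 3.5, 23/6, 25/6, 4.5, 29/6, 31/6.
f(3.5) = 15.625, f(23/6) = 2653/216, f(25/6) = 1571/216, f(4.5) = 0.375, f(29/6) = -1865/216, f(31/6) = -4315/216.
Sum = Δx · [f(3.5) + f(23/6) + f(25/6) + ...].
Sum ≈ 2.314815.

2.314815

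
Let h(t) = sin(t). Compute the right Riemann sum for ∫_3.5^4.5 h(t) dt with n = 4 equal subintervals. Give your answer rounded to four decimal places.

-0.8002

Δt = (4.5 − 3.5)/4 = 0.25.
Right endpoints: 3.75, 4, 4.25, 4.5.
h(3.75) ≈ -0.5716, h(4) ≈ -0.7568, h(4.25) ≈ -0.8950, h(4.5) ≈ -0.9775.
Sum = Δt · [h(3.75) + h(4) + h(4.25) + h(4.5)].
Sum ≈ -0.8002.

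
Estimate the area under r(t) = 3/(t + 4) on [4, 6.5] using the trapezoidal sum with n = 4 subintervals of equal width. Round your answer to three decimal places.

Δt = (6.5 − 4)/4 = 0.625.
r(4) = 0.375, r(4.625) = 8/23, r(5.25) = 12/37, r(5.875) = 24/79, r(6.5) = 2/7.
T_4 = (Δt/2)·[r(t_0) + 2r(t_1) + 2r(t_2) + 2r(t_3) + r(t_4)].
Sum ≈ 0.816.

0.816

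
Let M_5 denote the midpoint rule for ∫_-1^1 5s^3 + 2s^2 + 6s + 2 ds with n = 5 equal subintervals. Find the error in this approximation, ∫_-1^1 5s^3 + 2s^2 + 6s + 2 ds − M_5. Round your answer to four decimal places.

0.0533

Exact integral: ∫_-1^1 f(s) ds ≈ 5.333333.
M_5 = 5.28.
Error ≈ 5.333333 − 5.28 ≈ 0.0533.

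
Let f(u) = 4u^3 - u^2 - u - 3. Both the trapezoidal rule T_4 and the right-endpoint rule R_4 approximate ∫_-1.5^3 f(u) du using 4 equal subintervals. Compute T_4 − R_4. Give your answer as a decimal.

-62.015625

T_4 = 56.53125.
R_4 = 118.546875.
T_4 − R_4 = -62.015625.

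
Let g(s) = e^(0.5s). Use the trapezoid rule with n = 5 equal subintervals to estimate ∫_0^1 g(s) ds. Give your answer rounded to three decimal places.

1.299

Δs = (1 − 0)/5 = 0.2.
g(0) ≈ 1.000, g(0.2) ≈ 1.105, g(0.4) ≈ 1.221, g(0.6) ≈ 1.350, g(0.8) ≈ 1.492, g(1) ≈ 1.649.
T_5 = (Δs/2)·[g(s_0) + 2g(s_1) + ... + 2g(s_{4}) + g(s_5)].
Sum ≈ 1.299.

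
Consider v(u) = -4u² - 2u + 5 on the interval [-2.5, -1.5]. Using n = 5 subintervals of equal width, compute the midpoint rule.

Δu = (-1.5 − (-2.5))/5 = 0.2.
Midpoints: -2.4, -2.2, -2, -1.8, -1.6.
v(-2.4) = -13.24, v(-2.2) = -9.96, v(-2) = -7, v(-1.8) = -4.36, v(-1.6) = -2.04.
Sum = Δu · [v(-2.4) + v(-2.2) + v(-2) + v(-1.8) + v(-1.6)].
Sum = -7.32.

-7.32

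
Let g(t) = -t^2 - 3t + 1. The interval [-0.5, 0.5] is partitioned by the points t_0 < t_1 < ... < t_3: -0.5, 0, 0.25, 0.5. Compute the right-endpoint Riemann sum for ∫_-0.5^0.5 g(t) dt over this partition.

0.359375

Subinterval widths: 0.5, 0.25, 0.25.
Right endpoints: 0, 0.25, 0.5.
g(0) = 1, g(0.25) = 0.1875, g(0.5) = -0.75.
Sum = Σ Δt_i · g(t_i).
Sum = 0.359375.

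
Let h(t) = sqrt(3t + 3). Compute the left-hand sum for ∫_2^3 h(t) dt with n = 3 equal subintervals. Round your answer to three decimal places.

Δt = (3 − 2)/3 = 1/3.
Left endpoints: 2, 7/3, 8/3.
h(2) ≈ 3.000, h(7/3) ≈ 3.162, h(8/3) ≈ 3.317.
Sum = Δt · [h(2) + h(7/3) + h(8/3)].
Sum ≈ 3.160.

3.160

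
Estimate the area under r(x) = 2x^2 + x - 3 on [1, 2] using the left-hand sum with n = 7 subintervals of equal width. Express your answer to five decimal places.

2.67347

Δx = (2 − 1)/7 = 1/7.
Left endpoints: 1, 8/7, 9/7, 10/7, 11/7, 12/7, 13/7.
r(1) = 0, r(8/7) = 37/49, r(9/7) = 78/49, r(10/7) = 123/49, r(11/7) = 172/49, r(12/7) = 225/49, r(13/7) = 282/49.
Sum = Δx · [r(1) + r(8/7) + r(9/7) + ...].
Sum ≈ 2.67347.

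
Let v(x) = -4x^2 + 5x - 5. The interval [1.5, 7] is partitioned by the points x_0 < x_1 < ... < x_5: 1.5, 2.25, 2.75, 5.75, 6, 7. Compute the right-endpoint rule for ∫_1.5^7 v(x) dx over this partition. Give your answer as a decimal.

Subinterval widths: 0.75, 0.5, 3, 0.25, 1.
Right endpoints: 2.25, 2.75, 5.75, 6, 7.
v(2.25) = -14, v(2.75) = -21.5, v(5.75) = -108.5, v(6) = -119, v(7) = -166.
Sum = Σ Δx_i · v(x_i).
Sum = -542.5.

-542.5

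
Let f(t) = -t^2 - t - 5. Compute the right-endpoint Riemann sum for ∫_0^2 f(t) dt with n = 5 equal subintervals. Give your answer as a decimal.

-15.92

Δt = (2 − 0)/5 = 0.4.
Right endpoints: 0.4, 0.8, 1.2, 1.6, 2.
f(0.4) = -5.56, f(0.8) = -6.44, f(1.2) = -7.64, f(1.6) = -9.16, f(2) = -11.
Sum = Δt · [f(0.4) + f(0.8) + f(1.2) + f(1.6) + f(2)].
Sum = -15.92.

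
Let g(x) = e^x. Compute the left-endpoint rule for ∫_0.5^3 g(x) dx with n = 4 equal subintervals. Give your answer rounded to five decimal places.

Δx = (3 − 0.5)/4 = 0.625.
Left endpoints: 0.5, 1.125, 1.75, 2.375.
g(0.5) ≈ 1.64872, g(1.125) ≈ 3.08022, g(1.75) ≈ 5.75460, g(2.375) ≈ 10.75101.
Sum = Δx · [g(0.5) + g(1.125) + g(1.75) + g(2.375)].
Sum ≈ 13.27160.

13.27160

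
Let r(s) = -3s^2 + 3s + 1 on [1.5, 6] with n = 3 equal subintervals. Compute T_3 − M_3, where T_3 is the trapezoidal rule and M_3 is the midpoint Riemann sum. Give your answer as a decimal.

T_3 = -162.5625.
M_3 = -154.96875.
T_3 − M_3 = -7.59375.

-7.59375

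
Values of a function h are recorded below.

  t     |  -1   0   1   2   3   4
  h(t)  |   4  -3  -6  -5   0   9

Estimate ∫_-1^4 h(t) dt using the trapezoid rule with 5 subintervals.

Δt = 1.
T_5 = (1/2)·[4 + 2·(-3) + 2·(-6) + 2·(-5) + 2·0 + 9] = -7.5.

-7.5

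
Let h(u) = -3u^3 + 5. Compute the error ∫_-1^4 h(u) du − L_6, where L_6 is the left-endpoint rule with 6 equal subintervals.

Exact integral: ∫_-1^4 h(u) du = -166.25.
L_6 = -92.8125.
Error = -166.25 − (-92.8125) = -73.4375.

-73.4375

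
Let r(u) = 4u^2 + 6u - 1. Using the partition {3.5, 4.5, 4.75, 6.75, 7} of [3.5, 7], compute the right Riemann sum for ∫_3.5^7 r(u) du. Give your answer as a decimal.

639.1875

Subinterval widths: 1, 0.25, 2, 0.25.
Right endpoints: 4.5, 4.75, 6.75, 7.
r(4.5) = 107, r(4.75) = 117.75, r(6.75) = 221.75, r(7) = 237.
Sum = Σ Δu_i · r(u_i).
Sum = 639.1875.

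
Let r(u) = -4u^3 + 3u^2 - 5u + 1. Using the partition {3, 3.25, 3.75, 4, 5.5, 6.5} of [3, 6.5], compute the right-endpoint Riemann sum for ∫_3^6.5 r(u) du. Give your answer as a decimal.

-2085.34375

Subinterval widths: 0.25, 0.5, 0.25, 1.5, 1.
Right endpoints: 3.25, 3.75, 4, 5.5, 6.5.
r(3.25) = -120.875, r(3.75) = -186.5, r(4) = -227, r(5.5) = -601.25, r(6.5) = -1003.25.
Sum = Σ Δu_i · r(u_i).
Sum = -2085.34375.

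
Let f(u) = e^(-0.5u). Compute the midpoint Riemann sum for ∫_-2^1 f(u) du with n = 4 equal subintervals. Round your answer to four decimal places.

4.1989

Δu = (1 − (-2))/4 = 0.75.
Midpoints: -1.625, -0.875, -0.125, 0.625.
f(-1.625) ≈ 2.2535, f(-0.875) ≈ 1.5488, f(-0.125) ≈ 1.0645, f(0.625) ≈ 0.7316.
Sum = Δu · [f(-1.625) + f(-0.875) + f(-0.125) + f(0.625)].
Sum ≈ 4.1989.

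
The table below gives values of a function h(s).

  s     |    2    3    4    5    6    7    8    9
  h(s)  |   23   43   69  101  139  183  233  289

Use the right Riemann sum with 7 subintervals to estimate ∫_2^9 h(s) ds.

1057

Δs = 1.
Sum = 1·[43 + 69 + 101 + 139 + 183 + 233 + 289] = 1057.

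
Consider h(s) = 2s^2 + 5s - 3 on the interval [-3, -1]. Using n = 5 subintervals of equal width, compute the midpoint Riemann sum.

-8.72

Δs = (-1 − (-3))/5 = 0.4.
Midpoints: -2.8, -2.4, -2, -1.6, -1.2.
h(-2.8) = -1.32, h(-2.4) = -3.48, h(-2) = -5, h(-1.6) = -5.88, h(-1.2) = -6.12.
Sum = Δs · [h(-2.8) + h(-2.4) + h(-2) + h(-1.6) + h(-1.2)].
Sum = -8.72.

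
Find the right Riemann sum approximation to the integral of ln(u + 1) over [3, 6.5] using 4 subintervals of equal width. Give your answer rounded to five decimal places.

6.33419

Δu = (6.5 − 3)/4 = 0.875.
Right endpoints: 3.875, 4.75, 5.625, 6.5.
f(3.875) ≈ 1.58412, f(4.75) ≈ 1.74920, f(5.625) ≈ 1.89085, f(6.5) ≈ 2.01490.
Sum = Δu · [f(3.875) + f(4.75) + f(5.625) + f(6.5)].
Sum ≈ 6.33419.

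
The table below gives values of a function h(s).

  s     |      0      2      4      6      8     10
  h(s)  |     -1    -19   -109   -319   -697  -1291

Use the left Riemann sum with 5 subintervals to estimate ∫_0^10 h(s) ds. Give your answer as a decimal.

-2290

Δs = 2.
Sum = 2·[(-1) + (-19) + (-109) + (-319) + (-697)] = -2290.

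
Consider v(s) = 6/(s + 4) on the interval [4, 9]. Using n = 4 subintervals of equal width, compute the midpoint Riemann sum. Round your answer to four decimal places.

2.9093

Δs = (9 − 4)/4 = 1.25.
Midpoints: 4.625, 5.875, 7.125, 8.375.
v(4.625) = 16/23, v(5.875) = 48/79, v(7.125) = 48/89, v(8.375) = 16/33.
Sum = Δs · [v(4.625) + v(5.875) + v(7.125) + v(8.375)].
Sum ≈ 2.9093.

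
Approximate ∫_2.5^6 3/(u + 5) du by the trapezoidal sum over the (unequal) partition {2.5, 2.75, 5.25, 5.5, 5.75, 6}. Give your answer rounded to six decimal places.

Subinterval widths: 0.25, 2.5, 0.25, 0.25, 0.25.
f(2.5) = 0.4, f(2.75) = 12/31, f(5.25) = 12/41, f(5.5) = 2/7, f(5.75) = 12/43, f(6) = 3/11.
On each subinterval the trapezoid contributes (Δu_i/2)·[f(u_{i-1}) + f(u_i)].
Sum ≈ 1.159984.

1.159984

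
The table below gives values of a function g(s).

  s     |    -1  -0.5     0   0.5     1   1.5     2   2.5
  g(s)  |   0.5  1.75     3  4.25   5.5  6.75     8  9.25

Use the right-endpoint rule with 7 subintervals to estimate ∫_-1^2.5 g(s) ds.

19.25

Δs = 0.5.
Sum = 0.5·[1.75 + 3 + 4.25 + 5.5 + 6.75 + 8 + 9.25] = 19.25.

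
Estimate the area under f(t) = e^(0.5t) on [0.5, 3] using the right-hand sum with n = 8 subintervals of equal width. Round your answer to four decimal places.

Δt = (3 − 0.5)/8 = 0.3125.
Right endpoints: 0.8125, 1.125, 1.4375, 1.75, 2.0625, 2.375, 2.6875, 3.
f(0.8125) ≈ 1.5012, f(1.125) ≈ 1.7551, f(1.4375) ≈ 2.0519, f(1.75) ≈ 2.3989, f(2.0625) ≈ 2.8046, f(2.375) ≈ 3.2789, f(2.6875) ≈ 3.8334, f(3) ≈ 4.4817.
Sum = Δt · [f(0.8125) + f(1.125) + f(1.4375) + ...].
Sum ≈ 6.9080.

6.9080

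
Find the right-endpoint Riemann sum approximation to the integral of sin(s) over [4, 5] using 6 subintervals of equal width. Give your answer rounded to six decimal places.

Δs = (5 − 4)/6 = 1/6.
Right endpoints: 25/6, 13/3, 4.5, 14/3, 29/6, 5.
f(25/6) ≈ -0.854753, f(13/3) ≈ -0.929015, f(4.5) ≈ -0.977530, f(14/3) ≈ -0.998955, f(29/6) ≈ -0.992695, f(5) ≈ -0.958924.
Sum = Δs · [f(25/6) + f(13/3) + f(4.5) + ...].
Sum ≈ -0.951979.

-0.951979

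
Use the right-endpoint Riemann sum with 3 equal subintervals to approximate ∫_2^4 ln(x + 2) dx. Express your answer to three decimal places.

Δx = (4 − 2)/3 = 2/3.
Right endpoints: 8/3, 10/3, 4.
f(8/3) ≈ 1.540, f(10/3) ≈ 1.674, f(4) ≈ 1.792.
Sum = Δx · [f(8/3) + f(10/3) + f(4)].
Sum ≈ 3.337.

3.337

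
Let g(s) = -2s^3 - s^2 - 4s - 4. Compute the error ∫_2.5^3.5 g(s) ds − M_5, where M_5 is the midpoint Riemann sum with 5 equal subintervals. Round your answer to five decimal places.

-0.06333

Exact integral: ∫_2.5^3.5 g(s) ds ≈ -80.5833333.
M_5 = -80.52.
Error ≈ -80.5833333 − (-80.52) ≈ -0.06333.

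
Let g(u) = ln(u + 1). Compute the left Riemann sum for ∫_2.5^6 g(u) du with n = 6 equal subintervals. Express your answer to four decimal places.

5.5305

Δu = (6 − 2.5)/6 = 7/12.
Left endpoints: 2.5, 37/12, 11/3, 4.25, 29/6, 65/12.
g(2.5) ≈ 1.2528, g(37/12) ≈ 1.4069, g(11/3) ≈ 1.5404, g(4.25) ≈ 1.6582, g(29/6) ≈ 1.7636, g(65/12) ≈ 1.8589.
Sum = Δu · [g(2.5) + g(37/12) + g(11/3) + ...].
Sum ≈ 5.5305.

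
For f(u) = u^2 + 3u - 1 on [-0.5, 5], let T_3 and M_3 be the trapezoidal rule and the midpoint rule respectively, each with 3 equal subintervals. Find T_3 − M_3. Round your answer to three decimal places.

T_3 ≈ 76.41435.
M_3 ≈ 71.79282.
T_3 − M_3 ≈ 4.622.

4.622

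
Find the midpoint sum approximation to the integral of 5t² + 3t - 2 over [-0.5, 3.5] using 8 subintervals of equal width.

Δt = (3.5 − (-0.5))/8 = 0.5.
Midpoints: -0.25, 0.25, 0.75, 1.25, 1.75, 2.25, 2.75, 3.25.
f(-0.25) = -2.4375, f(0.25) = -0.9375, f(0.75) = 3.0625, f(1.25) = 9.5625, f(1.75) = 18.5625, f(2.25) = 30.0625, f(2.75) = 44.0625, f(3.25) = 60.5625.
Sum = Δt · [f(-0.25) + f(0.25) + f(0.75) + ...].
Sum = 81.25.

81.25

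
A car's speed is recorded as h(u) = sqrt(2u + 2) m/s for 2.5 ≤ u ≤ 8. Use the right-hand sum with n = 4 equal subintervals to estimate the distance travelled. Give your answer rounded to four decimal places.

20.3580

Δu = (8 − 2.5)/4 = 1.375.
Right endpoints: 3.875, 5.25, 6.625, 8.
h(3.875) ≈ 3.1225, h(5.25) ≈ 3.5355, h(6.625) ≈ 3.9051, h(8) ≈ 4.2426.
Sum = Δu · [h(3.875) + h(5.25) + h(6.625) + h(8)].
Sum ≈ 20.3580.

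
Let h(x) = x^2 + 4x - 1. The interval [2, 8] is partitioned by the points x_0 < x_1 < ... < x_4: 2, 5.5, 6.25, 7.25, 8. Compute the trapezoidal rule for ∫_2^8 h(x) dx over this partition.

289.453125

Subinterval widths: 3.5, 0.75, 1, 0.75.
h(2) = 11, h(5.5) = 51.25, h(6.25) = 63.0625, h(7.25) = 80.5625, h(8) = 95.
On each subinterval the trapezoid contributes (Δx_i/2)·[h(x_{i-1}) + h(x_i)].
Sum = 289.453125.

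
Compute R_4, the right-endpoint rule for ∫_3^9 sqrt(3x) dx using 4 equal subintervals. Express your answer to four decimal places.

Δx = (9 − 3)/4 = 1.5.
Right endpoints: 4.5, 6, 7.5, 9.
f(4.5) ≈ 3.6742, f(6) ≈ 4.2426, f(7.5) ≈ 4.7434, f(9) ≈ 5.1962.
Sum = Δx · [f(4.5) + f(6) + f(7.5) + f(9)].
Sum ≈ 26.7847.

26.7847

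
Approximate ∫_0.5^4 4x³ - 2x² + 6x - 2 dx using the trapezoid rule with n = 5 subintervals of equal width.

260.75

Δx = (4 − 0.5)/5 = 0.7.
f(0.5) = 1, f(1.2) = 9.232, f(1.9) = 29.616, f(2.6) = 70.384, f(3.3) = 139.768, f(4) = 246.
T_5 = (Δx/2)·[f(x_0) + 2f(x_1) + ... + 2f(x_{4}) + f(x_5)].
Sum = 260.75.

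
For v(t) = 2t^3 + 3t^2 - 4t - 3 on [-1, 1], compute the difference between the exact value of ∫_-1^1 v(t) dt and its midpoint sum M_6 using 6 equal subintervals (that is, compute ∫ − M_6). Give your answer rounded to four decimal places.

0.0556

Exact integral: ∫_-1^1 v(t) dt = -4.
M_6 ≈ -4.055556.
Error ≈ -4 − (-4.055556) ≈ 0.0556.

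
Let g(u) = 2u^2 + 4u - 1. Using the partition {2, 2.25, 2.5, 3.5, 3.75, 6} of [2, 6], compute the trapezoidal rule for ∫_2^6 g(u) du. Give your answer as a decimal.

Subinterval widths: 0.25, 0.25, 1, 0.25, 2.25.
g(2) = 15, g(2.25) = 18.125, g(2.5) = 21.5, g(3.5) = 37.5, g(3.75) = 42.125, g(6) = 95.
On each subinterval the trapezoid contributes (Δu_i/2)·[g(u_{i-1}) + g(u_i)].
Sum = 202.8125.

202.8125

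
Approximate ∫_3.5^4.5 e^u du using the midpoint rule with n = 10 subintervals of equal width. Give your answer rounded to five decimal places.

56.87798

Δu = (4.5 − 3.5)/10 = 0.1.
Midpoints: 3.55, 3.65, 3.75, 3.85, 3.95, 4.05, 4.15, 4.25, 4.35, 4.45.
f(3.55) ≈ 34.81332, f(3.65) ≈ 38.47467, f(3.75) ≈ 42.52108, f(3.85) ≈ 46.99306, f(3.95) ≈ 51.93537, f(4.05) ≈ 57.39746, f(4.15) ≈ 63.43400, f(4.25) ≈ 70.10541, f(4.35) ≈ 77.47846, f(4.45) ≈ 85.62694.
Sum = Δu · [f(3.55) + f(3.65) + f(3.75) + ...].
Sum ≈ 56.87798.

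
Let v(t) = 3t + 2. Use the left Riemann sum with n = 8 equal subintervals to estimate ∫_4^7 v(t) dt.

53.8125

Δt = (7 − 4)/8 = 0.375.
Left endpoints: 4, 4.375, 4.75, 5.125, 5.5, 5.875, 6.25, 6.625.
v(4) = 14, v(4.375) = 15.125, v(4.75) = 16.25, v(5.125) = 17.375, v(5.5) = 18.5, v(5.875) = 19.625, v(6.25) = 20.75, v(6.625) = 21.875.
Sum = Δt · [v(4) + v(4.375) + v(4.75) + ...].
Sum = 53.8125.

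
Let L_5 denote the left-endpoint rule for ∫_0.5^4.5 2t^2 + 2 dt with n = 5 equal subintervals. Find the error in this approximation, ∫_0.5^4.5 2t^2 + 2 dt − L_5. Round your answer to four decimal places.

15.1467

Exact integral: ∫_0.5^4.5 f(t) dt ≈ 68.666667.
L_5 = 53.52.
Error ≈ 68.666667 − 53.52 ≈ 15.1467.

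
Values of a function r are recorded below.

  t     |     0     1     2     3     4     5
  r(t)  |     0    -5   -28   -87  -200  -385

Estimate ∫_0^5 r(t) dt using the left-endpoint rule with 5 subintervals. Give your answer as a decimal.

Δt = 1.
Sum = 1·[0 + (-5) + (-28) + (-87) + (-200)] = -320.

-320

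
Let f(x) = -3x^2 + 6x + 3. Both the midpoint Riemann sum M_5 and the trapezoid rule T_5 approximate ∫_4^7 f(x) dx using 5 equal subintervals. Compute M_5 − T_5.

M_5 = -170.73.
T_5 = -171.54.
M_5 − T_5 = 0.81.

0.81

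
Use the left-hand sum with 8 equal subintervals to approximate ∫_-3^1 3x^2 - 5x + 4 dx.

Δx = (1 − (-3))/8 = 0.5.
Left endpoints: -3, -2.5, -2, -1.5, -1, -0.5, 0, 0.5.
f(-3) = 46, f(-2.5) = 35.25, f(-2) = 26, f(-1.5) = 18.25, f(-1) = 12, f(-0.5) = 7.25, f(0) = 4, f(0.5) = 2.25.
Sum = Δx · [f(-3) + f(-2.5) + f(-2) + ...].
Sum = 75.5.

75.5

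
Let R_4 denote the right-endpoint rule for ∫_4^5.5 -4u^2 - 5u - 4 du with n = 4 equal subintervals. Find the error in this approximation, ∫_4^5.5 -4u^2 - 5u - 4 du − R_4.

Exact integral: ∫_4^5.5 f(u) du = -178.125.
R_4 = -190.359375.
Error = -178.125 − (-190.359375) = 12.234375.

12.234375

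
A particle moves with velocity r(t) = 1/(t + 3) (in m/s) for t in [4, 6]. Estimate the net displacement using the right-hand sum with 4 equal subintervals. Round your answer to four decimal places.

Δt = (6 − 4)/4 = 0.5.
Right endpoints: 4.5, 5, 5.5, 6.
r(4.5) = 2/15, r(5) = 0.125, r(5.5) = 2/17, r(6) = 1/9.
Sum = Δt · [r(4.5) + r(5) + r(5.5) + r(6)].
Sum ≈ 0.2435.

0.2435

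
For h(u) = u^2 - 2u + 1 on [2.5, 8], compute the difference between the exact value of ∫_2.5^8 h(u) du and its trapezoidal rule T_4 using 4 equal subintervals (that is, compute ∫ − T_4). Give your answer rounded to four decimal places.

Exact integral: ∫_2.5^8 h(u) du ≈ 113.208333.
T_4 = 114.94140625.
Error ≈ 113.208333 − 114.94140625 ≈ -1.7331.

-1.7331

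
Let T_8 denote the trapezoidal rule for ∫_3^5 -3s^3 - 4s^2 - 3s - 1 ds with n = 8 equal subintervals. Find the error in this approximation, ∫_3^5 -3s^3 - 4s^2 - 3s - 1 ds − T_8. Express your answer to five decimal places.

0.83333

Exact integral: ∫_3^5 f(s) ds ≈ -564.6666667.
T_8 = -565.5.
Error ≈ -564.6666667 − (-565.5) ≈ 0.83333.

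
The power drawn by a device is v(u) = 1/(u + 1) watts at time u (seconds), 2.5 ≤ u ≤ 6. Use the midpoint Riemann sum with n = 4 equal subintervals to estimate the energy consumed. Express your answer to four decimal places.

0.6912

Δu = (6 − 2.5)/4 = 0.875.
Midpoints: 2.9375, 3.8125, 4.6875, 5.5625.
v(2.9375) = 16/63, v(3.8125) = 16/77, v(4.6875) = 16/91, v(5.5625) = 16/105.
Sum = Δu · [v(2.9375) + v(3.8125) + v(4.6875) + v(5.5625)].
Sum ≈ 0.6912.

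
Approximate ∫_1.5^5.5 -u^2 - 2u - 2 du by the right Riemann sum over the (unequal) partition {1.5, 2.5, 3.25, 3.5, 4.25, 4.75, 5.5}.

-103.75

Subinterval widths: 1, 0.75, 0.25, 0.75, 0.5, 0.75.
Right endpoints: 2.5, 3.25, 3.5, 4.25, 4.75, 5.5.
f(2.5) = -13.25, f(3.25) = -19.0625, f(3.5) = -21.25, f(4.25) = -28.5625, f(4.75) = -34.0625, f(5.5) = -43.25.
Sum = Σ Δu_i · f(u_i).
Sum = -103.75.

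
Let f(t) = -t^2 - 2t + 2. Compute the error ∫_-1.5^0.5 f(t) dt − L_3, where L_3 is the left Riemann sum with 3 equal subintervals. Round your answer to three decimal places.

-0.519

Exact integral: ∫_-1.5^0.5 f(t) dt ≈ 4.83333.
L_3 ≈ 5.35185.
Error ≈ 4.83333 − 5.35185 ≈ -0.519.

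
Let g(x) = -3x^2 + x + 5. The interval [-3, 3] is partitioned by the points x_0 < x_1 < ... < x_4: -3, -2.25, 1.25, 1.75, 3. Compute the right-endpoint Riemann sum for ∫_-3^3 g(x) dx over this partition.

Subinterval widths: 0.75, 3.5, 0.5, 1.25.
Right endpoints: -2.25, 1.25, 1.75, 3.
g(-2.25) = -12.4375, g(1.25) = 1.5625, g(1.75) = -2.4375, g(3) = -19.
Sum = Σ Δx_i · g(x_i).
Sum = -28.828125.

-28.828125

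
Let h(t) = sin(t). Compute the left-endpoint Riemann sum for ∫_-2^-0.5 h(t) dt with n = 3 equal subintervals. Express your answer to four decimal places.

Δt = (-0.5 − (-2))/3 = 0.5.
Left endpoints: -2, -1.5, -1.
h(-2) ≈ -0.9093, h(-1.5) ≈ -0.9975, h(-1) ≈ -0.8415.
Sum = Δt · [h(-2) + h(-1.5) + h(-1)].
Sum ≈ -1.3741.

-1.3741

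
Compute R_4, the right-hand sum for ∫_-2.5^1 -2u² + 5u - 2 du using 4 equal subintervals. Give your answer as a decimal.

-19.8515625

Δu = (1 − (-2.5))/4 = 0.875.
Right endpoints: -1.625, -0.75, 0.125, 1.
f(-1.625) = -15.40625, f(-0.75) = -6.875, f(0.125) = -1.40625, f(1) = 1.
Sum = Δu · [f(-1.625) + f(-0.75) + f(0.125) + f(1)].
Sum = -19.8515625.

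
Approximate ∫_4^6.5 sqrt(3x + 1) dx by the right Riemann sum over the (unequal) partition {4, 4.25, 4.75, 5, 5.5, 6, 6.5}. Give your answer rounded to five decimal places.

10.41453

Subinterval widths: 0.25, 0.5, 0.25, 0.5, 0.5, 0.5.
Right endpoints: 4.25, 4.75, 5, 5.5, 6, 6.5.
f(4.25) ≈ 3.70810, f(4.75) ≈ 3.90512, f(5) ≈ 4.00000, f(5.5) ≈ 4.18330, f(6) ≈ 4.35890, f(6.5) ≈ 4.52769.
Sum = Σ Δx_i · f(x_i).
Sum ≈ 10.41453.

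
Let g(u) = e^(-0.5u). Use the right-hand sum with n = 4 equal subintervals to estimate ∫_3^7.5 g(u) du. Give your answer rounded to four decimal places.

0.2974

Δu = (7.5 − 3)/4 = 1.125.
Right endpoints: 4.125, 5.25, 6.375, 7.5.
g(4.125) ≈ 0.1271, g(5.25) ≈ 0.0724, g(6.375) ≈ 0.0413, g(7.5) ≈ 0.0235.
Sum = Δu · [g(4.125) + g(5.25) + g(6.375) + g(7.5)].
Sum ≈ 0.2974.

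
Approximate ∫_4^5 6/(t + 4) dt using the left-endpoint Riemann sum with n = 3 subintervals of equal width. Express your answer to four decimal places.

0.7208

Δt = (5 − 4)/3 = 1/3.
Left endpoints: 4, 13/3, 14/3.
f(4) = 0.75, f(13/3) = 0.72, f(14/3) = 9/13.
Sum = Δt · [f(4) + f(13/3) + f(14/3)].
Sum ≈ 0.7208.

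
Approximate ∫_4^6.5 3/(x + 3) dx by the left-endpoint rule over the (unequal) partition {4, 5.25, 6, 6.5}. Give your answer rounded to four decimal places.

Subinterval widths: 1.25, 0.75, 0.5.
Left endpoints: 4, 5.25, 6.
f(4) = 3/7, f(5.25) = 4/11, f(6) = 1/3.
Sum = Σ Δx_i · f(x_i).
Sum ≈ 0.9751.

0.9751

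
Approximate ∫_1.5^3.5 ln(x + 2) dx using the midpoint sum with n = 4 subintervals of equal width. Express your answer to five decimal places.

2.99252

Δx = (3.5 − 1.5)/4 = 0.5.
Midpoints: 1.75, 2.25, 2.75, 3.25.
f(1.75) ≈ 1.32176, f(2.25) ≈ 1.44692, f(2.75) ≈ 1.55814, f(3.25) ≈ 1.65823.
Sum = Δx · [f(1.75) + f(2.25) + f(2.75) + f(3.25)].
Sum ≈ 2.99252.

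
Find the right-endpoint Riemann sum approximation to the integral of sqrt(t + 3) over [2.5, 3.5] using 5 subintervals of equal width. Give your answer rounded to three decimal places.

2.469

Δt = (3.5 − 2.5)/5 = 0.2.
Right endpoints: 2.7, 2.9, 3.1, 3.3, 3.5.
f(2.7) ≈ 2.387, f(2.9) ≈ 2.429, f(3.1) ≈ 2.470, f(3.3) ≈ 2.510, f(3.5) ≈ 2.550.
Sum = Δt · [f(2.7) + f(2.9) + f(3.1) + f(3.3) + f(3.5)].
Sum ≈ 2.469.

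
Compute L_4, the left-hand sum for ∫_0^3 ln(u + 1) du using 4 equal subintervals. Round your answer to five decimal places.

Δu = (3 − 0)/4 = 0.75.
Left endpoints: 0, 0.75, 1.5, 2.25.
f(0) ≈ 0.00000, f(0.75) ≈ 0.55962, f(1.5) ≈ 0.91629, f(2.25) ≈ 1.17865.
Sum = Δu · [f(0) + f(0.75) + f(1.5) + f(2.25)].
Sum ≈ 1.99092.

1.99092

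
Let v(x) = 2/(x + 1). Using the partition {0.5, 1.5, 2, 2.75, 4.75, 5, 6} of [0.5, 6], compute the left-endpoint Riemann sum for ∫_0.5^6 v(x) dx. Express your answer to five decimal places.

Subinterval widths: 1, 0.5, 0.75, 2, 0.25, 1.
Left endpoints: 0.5, 1.5, 2, 2.75, 4.75, 5.
v(0.5) = 4/3, v(1.5) = 0.8, v(2) = 2/3, v(2.75) = 8/15, v(4.75) = 8/23, v(5) = 1/3.
Sum = Σ Δx_i · v(x_i).
Sum ≈ 3.72029.

3.72029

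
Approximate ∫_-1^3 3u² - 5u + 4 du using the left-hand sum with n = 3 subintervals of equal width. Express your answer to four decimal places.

24.8889

Δu = (3 − (-1))/3 = 4/3.
Left endpoints: -1, 1/3, 5/3.
f(-1) = 12, f(1/3) = 8/3, f(5/3) = 4.
Sum = Δu · [f(-1) + f(1/3) + f(5/3)].
Sum ≈ 24.8889.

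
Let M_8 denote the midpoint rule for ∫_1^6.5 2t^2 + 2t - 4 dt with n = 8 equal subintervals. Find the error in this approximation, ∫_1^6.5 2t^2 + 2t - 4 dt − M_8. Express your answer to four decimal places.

Exact integral: ∫_1^6.5 f(t) dt ≈ 201.666667.
M_8 ≈ 201.233398.
Error ≈ 201.666667 − 201.233398 ≈ 0.4333.

0.4333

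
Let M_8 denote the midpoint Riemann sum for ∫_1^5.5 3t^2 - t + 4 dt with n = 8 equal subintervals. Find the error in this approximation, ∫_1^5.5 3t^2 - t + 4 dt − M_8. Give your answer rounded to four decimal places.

Exact integral: ∫_1^5.5 f(t) dt = 168.75.
M_8 ≈ 168.394043.
Error ≈ 168.75 − 168.394043 ≈ 0.3560.

0.3560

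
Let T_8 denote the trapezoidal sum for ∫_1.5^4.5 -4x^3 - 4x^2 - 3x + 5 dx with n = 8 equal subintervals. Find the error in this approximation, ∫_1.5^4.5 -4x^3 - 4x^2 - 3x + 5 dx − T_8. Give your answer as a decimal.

2.8125

Exact integral: ∫_1.5^4.5 f(x) dx = -534.
T_8 = -536.8125.
Error = -534 − (-536.8125) = 2.8125.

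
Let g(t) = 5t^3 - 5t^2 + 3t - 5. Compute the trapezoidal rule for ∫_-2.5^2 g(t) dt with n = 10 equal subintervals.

Δt = (2 − (-2.5))/10 = 0.45.
g(-2.5) = -121.875, g(-2.05) = -75.238125, g(-1.6) = -43.08, g(-1.15) = -22.666875, g(-0.7) = -11.265, g(-0.25) = -6.140625, g(0.2) = -4.56, g(0.65) = -3.789375, g(1.1) = -1.095, g(1.55) = 6.256875, g(2) = 21.
T_10 = (Δt/2)·[g(t_0) + 2g(t_1) + ... + 2g(t_{9}) + g(t_10)].
Sum = -95.40703125.

-95.40703125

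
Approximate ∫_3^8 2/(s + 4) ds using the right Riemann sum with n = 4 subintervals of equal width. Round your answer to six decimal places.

1.007080

Δs = (8 − 3)/4 = 1.25.
Right endpoints: 4.25, 5.5, 6.75, 8.
f(4.25) = 8/33, f(5.5) = 4/19, f(6.75) = 8/43, f(8) = 1/6.
Sum = Δs · [f(4.25) + f(5.5) + f(6.75) + f(8)].
Sum ≈ 1.007080.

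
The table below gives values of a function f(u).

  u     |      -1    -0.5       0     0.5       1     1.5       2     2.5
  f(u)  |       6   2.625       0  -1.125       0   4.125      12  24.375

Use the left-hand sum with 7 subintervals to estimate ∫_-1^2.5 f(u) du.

11.8125

Δu = 0.5.
Sum = 0.5·[6 + 2.625 + 0 + (-1.125) + 0 + 4.125 + 12] = 11.8125.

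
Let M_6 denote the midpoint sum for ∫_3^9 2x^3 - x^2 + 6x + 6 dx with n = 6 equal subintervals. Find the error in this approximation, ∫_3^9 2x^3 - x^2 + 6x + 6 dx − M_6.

17.5

Exact integral: ∫_3^9 f(x) dx = 3258.
M_6 = 3240.5.
Error = 3258 − 3240.5 = 17.5.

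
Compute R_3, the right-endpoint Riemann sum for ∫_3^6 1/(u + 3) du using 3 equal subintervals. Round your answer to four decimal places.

0.3790

Δu = (6 − 3)/3 = 1.
Right endpoints: 4, 5, 6.
f(4) = 1/7, f(5) = 0.125, f(6) = 1/9.
Sum = Δu · [f(4) + f(5) + f(6)].
Sum ≈ 0.3790.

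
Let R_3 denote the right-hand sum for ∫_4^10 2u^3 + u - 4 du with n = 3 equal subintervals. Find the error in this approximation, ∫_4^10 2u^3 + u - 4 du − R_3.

Exact integral: ∫_4^10 f(u) du = 4890.
R_3 = 6936.
Error = 4890 − 6936 = -2046.

-2046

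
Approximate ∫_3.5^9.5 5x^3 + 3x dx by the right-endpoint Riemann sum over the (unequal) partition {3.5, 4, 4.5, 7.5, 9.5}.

15426.9375

Subinterval widths: 0.5, 0.5, 3, 2.
Right endpoints: 4, 4.5, 7.5, 9.5.
f(4) = 332, f(4.5) = 469.125, f(7.5) = 2131.875, f(9.5) = 4315.375.
Sum = Σ Δx_i · f(x_i).
Sum = 15426.9375.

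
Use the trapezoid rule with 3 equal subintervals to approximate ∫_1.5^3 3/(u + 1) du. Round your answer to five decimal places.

1.41607

Δu = (3 − 1.5)/3 = 0.5.
f(1.5) = 1.2, f(2) = 1, f(2.5) = 6/7, f(3) = 0.75.
T_3 = (Δu/2)·[f(u_0) + 2f(u_1) + 2f(u_2) + f(u_3)].
Sum ≈ 1.41607.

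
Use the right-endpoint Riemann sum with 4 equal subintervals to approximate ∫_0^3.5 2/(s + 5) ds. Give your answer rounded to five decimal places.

0.99252

Δs = (3.5 − 0)/4 = 0.875.
Right endpoints: 0.875, 1.75, 2.625, 3.5.
f(0.875) = 16/47, f(1.75) = 8/27, f(2.625) = 16/61, f(3.5) = 4/17.
Sum = Δs · [f(0.875) + f(1.75) + f(2.625) + f(3.5)].
Sum ≈ 0.99252.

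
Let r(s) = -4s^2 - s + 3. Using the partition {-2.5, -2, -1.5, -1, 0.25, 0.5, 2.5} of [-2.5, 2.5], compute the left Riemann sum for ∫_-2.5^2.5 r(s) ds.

-13.875

Subinterval widths: 0.5, 0.5, 0.5, 1.25, 0.25, 2.
Left endpoints: -2.5, -2, -1.5, -1, 0.25, 0.5.
r(-2.5) = -19.5, r(-2) = -11, r(-1.5) = -4.5, r(-1) = 0, r(0.25) = 2.5, r(0.5) = 1.5.
Sum = Σ Δs_i · r(s_i).
Sum = -13.875.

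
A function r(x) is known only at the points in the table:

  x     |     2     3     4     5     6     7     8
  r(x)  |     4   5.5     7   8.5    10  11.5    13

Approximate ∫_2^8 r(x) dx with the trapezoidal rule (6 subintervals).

51

Δx = 1.
T_6 = (1/2)·[4 + 2·5.5 + 2·7 + 2·8.5 + 2·10 + 2·11.5 + 13] = 51.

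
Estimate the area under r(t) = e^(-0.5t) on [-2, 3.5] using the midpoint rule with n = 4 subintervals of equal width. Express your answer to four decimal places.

Δt = (3.5 − (-2))/4 = 1.375.
Midpoints: -1.3125, 0.0625, 1.4375, 2.8125.
r(-1.3125) ≈ 1.9276, r(0.0625) ≈ 0.9692, r(1.4375) ≈ 0.4874, r(2.8125) ≈ 0.2451.
Sum = Δt · [r(-1.3125) + r(0.0625) + r(1.4375) + r(2.8125)].
Sum ≈ 4.9902.

4.9902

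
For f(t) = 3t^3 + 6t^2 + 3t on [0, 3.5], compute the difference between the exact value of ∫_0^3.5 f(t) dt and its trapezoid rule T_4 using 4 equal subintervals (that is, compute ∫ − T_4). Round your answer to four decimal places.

Exact integral: ∫_0^3.5 f(t) dt = 216.671875.
T_4 ≈ 226.385742.
Error ≈ 216.671875 − 226.385742 ≈ -9.7139.

-9.7139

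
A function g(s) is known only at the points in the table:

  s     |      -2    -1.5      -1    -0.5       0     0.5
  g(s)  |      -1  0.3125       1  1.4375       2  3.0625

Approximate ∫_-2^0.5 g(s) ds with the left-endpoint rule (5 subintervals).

Δs = 0.5.
Sum = 0.5·[(-1) + 0.3125 + 1 + 1.4375 + 2] = 1.875.

1.875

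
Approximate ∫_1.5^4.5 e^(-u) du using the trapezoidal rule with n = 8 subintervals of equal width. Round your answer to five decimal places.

0.21450

Δu = (4.5 − 1.5)/8 = 0.375.
f(1.5) ≈ 0.22313, f(1.875) ≈ 0.15335, f(2.25) ≈ 0.10540, f(2.625) ≈ 0.07244, f(3) ≈ 0.04979, f(3.375) ≈ 0.03422, f(3.75) ≈ 0.02352, f(4.125) ≈ 0.01616, f(4.5) ≈ 0.01111.
T_8 = (Δu/2)·[f(u_0) + 2f(u_1) + ... + 2f(u_{7}) + f(u_8)].
Sum ≈ 0.21450.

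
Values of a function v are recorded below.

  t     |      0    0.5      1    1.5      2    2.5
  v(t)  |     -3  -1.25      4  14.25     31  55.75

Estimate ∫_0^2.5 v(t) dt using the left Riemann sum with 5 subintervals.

Δt = 0.5.
Sum = 0.5·[(-3) + (-1.25) + 4 + 14.25 + 31] = 22.5.

22.5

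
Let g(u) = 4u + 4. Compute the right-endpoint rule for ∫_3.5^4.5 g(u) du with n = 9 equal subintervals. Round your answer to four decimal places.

20.2222

Δu = (4.5 − 3.5)/9 = 1/9.
Right endpoints: 65/18, 67/18, 23/6, 71/18, 73/18, 25/6, 77/18, 79/18, 4.5.
g(65/18) = 166/9, g(67/18) = 170/9, g(23/6) = 58/3, g(71/18) = 178/9, g(73/18) = 182/9, g(25/6) = 62/3, g(77/18) = 190/9, g(79/18) = 194/9, g(4.5) = 22.
Sum = Δu · [g(65/18) + g(67/18) + g(23/6) + ...].
Sum ≈ 20.2222.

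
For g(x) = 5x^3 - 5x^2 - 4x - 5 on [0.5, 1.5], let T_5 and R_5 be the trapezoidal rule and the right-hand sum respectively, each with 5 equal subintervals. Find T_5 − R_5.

-0.225

T_5 = -8.1.
R_5 = -7.875.
T_5 − R_5 = -0.225.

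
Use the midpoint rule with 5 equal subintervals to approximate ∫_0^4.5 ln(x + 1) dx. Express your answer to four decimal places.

Δx = (4.5 − 0)/5 = 0.9.
Midpoints: 0.45, 1.35, 2.25, 3.15, 4.05.
f(0.45) ≈ 0.3716, f(1.35) ≈ 0.8544, f(2.25) ≈ 1.1787, f(3.15) ≈ 1.4231, f(4.05) ≈ 1.6194.
Sum = Δx · [f(0.45) + f(1.35) + f(2.25) + f(3.15) + f(4.05)].
Sum ≈ 4.9024.

4.9024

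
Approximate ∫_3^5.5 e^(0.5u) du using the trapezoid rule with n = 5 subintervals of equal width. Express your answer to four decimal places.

Δu = (5.5 − 3)/5 = 0.5.
f(3) ≈ 4.4817, f(3.5) ≈ 5.7546, f(4) ≈ 7.3891, f(4.5) ≈ 9.4877, f(5) ≈ 12.1825, f(5.5) ≈ 15.6426.
T_5 = (Δu/2)·[f(u_0) + 2f(u_1) + ... + 2f(u_{4}) + f(u_5)].
Sum ≈ 22.4380.

22.4380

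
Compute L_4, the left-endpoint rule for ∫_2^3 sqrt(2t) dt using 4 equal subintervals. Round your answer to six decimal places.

2.175649

Δt = (3 − 2)/4 = 0.25.
Left endpoints: 2, 2.25, 2.5, 2.75.
f(2) ≈ 2.000000, f(2.25) ≈ 2.121320, f(2.5) ≈ 2.236068, f(2.75) ≈ 2.345208.
Sum = Δt · [f(2) + f(2.25) + f(2.5) + f(2.75)].
Sum ≈ 2.175649.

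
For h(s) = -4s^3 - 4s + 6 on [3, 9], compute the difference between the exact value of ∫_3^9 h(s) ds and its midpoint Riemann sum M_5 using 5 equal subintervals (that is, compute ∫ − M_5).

-51.84

Exact integral: ∫_3^9 h(s) ds = -6588.
M_5 = -6536.16.
Error = -6588 − (-6536.16) = -51.84.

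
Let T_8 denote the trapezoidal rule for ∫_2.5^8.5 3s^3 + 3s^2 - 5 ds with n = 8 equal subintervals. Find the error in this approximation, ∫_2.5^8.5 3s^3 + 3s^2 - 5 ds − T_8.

Exact integral: ∫_2.5^8.5 f(s) ds = 4454.25.
T_8 = 4483.78125.
Error = 4454.25 − 4483.78125 = -29.53125.

-29.53125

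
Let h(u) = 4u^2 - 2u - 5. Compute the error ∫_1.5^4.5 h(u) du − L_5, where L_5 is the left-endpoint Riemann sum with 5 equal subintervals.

19.08

Exact integral: ∫_1.5^4.5 h(u) du = 84.
L_5 = 64.92.
Error = 84 − 64.92 = 19.08.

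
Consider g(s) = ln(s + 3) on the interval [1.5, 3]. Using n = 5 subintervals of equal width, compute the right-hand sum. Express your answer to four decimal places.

Δs = (3 − 1.5)/5 = 0.3.
Right endpoints: 1.8, 2.1, 2.4, 2.7, 3.
g(1.8) ≈ 1.5686, g(2.1) ≈ 1.6292, g(2.4) ≈ 1.6864, g(2.7) ≈ 1.7405, g(3) ≈ 1.7918.
Sum = Δs · [g(1.8) + g(2.1) + g(2.4) + g(2.7) + g(3)].
Sum ≈ 2.5249.

2.5249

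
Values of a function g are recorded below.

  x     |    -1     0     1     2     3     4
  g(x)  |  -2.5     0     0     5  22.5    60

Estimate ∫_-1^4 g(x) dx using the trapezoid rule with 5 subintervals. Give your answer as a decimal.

Δx = 1.
T_5 = (1/2)·[(-2.5) + 2·0 + 2·0 + 2·5 + 2·22.5 + 60] = 56.25.

56.25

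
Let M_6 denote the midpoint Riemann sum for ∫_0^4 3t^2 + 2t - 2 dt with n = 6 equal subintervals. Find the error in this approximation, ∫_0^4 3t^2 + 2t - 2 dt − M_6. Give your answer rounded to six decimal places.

Exact integral: ∫_0^4 f(t) dt = 72.
M_6 ≈ 71.55555556.
Error ≈ 72 − 71.55555556 ≈ 0.444444.

0.444444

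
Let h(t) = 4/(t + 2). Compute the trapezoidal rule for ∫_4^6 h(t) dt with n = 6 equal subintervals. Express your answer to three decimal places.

1.151

Δt = (6 − 4)/6 = 1/3.
h(4) = 2/3, h(13/3) = 12/19, h(14/3) = 0.6, h(5) = 4/7, h(16/3) = 6/11, h(17/3) = 12/23, h(6) = 0.5.
T_6 = (Δt/2)·[h(t_0) + 2h(t_1) + ... + 2h(t_{5}) + h(t_6)].
Sum ≈ 1.151.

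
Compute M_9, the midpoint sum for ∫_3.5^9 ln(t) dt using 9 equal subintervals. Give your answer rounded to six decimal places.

Δt = (9 − 3.5)/9 = 11/18.
Midpoints: 137/36, 53/12, 181/36, 203/36, 6.25, 247/36, 269/36, 97/12, 313/36.
f(137/36) ≈ 1.336462, f(53/12) ≈ 1.485385, f(181/36) ≈ 1.614978, f(203/36) ≈ 1.729687, f(6.25) ≈ 1.832581, f(247/36) ≈ 1.925869, f(269/36) ≈ 2.011192, f(97/12) ≈ 2.089804, f(313/36) ≈ 2.162684.
Sum = Δt · [f(137/36) + f(53/12) + f(181/36) + ...].
Sum ≈ 9.893060.

9.893060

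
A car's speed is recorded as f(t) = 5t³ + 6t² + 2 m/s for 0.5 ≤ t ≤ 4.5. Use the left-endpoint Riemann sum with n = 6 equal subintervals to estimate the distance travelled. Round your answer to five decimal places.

523.72222

Δt = (4.5 − 0.5)/6 = 2/3.
Left endpoints: 0.5, 7/6, 11/6, 2.5, 19/6, 23/6.
f(0.5) = 4.125, f(7/6) = 3911/216, f(11/6) = 11443/216, f(2.5) = 117.625, f(19/6) = 47723/216, f(23/6) = 80311/216.
Sum = Δt · [f(0.5) + f(7/6) + f(11/6) + ...].
Sum ≈ 523.72222.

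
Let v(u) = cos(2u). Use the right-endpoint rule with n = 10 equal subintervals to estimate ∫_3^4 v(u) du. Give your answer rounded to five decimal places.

0.57699

Δu = (4 − 3)/10 = 0.1.
Right endpoints: 3.1, 3.2, 3.3, 3.4, 3.5, 3.6, 3.7, 3.8, 3.9, 4.
v(3.1) ≈ 0.99654, v(3.2) ≈ 0.99318, v(3.3) ≈ 0.95023, v(3.4) ≈ 0.86940, v(3.5) ≈ 0.75390, v(3.6) ≈ 0.60835, v(3.7) ≈ 0.43855, v(3.8) ≈ 0.25126, v(3.9) ≈ 0.05396, v(4) ≈ -0.14550.
Sum = Δu · [v(3.1) + v(3.2) + v(3.3) + ...].
Sum ≈ 0.57699.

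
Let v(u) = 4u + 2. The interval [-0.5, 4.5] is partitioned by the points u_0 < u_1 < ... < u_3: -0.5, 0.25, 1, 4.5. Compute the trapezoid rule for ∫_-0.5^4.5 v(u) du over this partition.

Subinterval widths: 0.75, 0.75, 3.5.
v(-0.5) = 0, v(0.25) = 3, v(1) = 6, v(4.5) = 20.
On each subinterval the trapezoid contributes (Δu_i/2)·[v(u_{i-1}) + v(u_i)].
Sum = 50.

50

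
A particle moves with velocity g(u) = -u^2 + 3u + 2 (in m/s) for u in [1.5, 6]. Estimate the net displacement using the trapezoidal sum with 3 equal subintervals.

Δu = (6 − 1.5)/3 = 1.5.
g(1.5) = 4.25, g(3) = 2, g(4.5) = -4.75, g(6) = -16.
T_3 = (Δu/2)·[g(u_0) + 2g(u_1) + 2g(u_2) + g(u_3)].
Sum = -12.9375.

-12.9375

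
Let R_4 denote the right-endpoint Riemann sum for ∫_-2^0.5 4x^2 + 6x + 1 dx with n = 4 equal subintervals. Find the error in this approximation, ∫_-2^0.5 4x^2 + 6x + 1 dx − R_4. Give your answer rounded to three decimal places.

Exact integral: ∫_-2^0.5 f(x) dx ≈ 2.08333.
R_4 = 2.734375.
Error ≈ 2.08333 − 2.734375 ≈ -0.651.

-0.651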